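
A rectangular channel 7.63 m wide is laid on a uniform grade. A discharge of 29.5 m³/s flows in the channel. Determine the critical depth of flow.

For a rectangular channel, critical depth y_c = (q²/g)^(1/3) where q = Q/b = 29.5/7.63 = 3.866 m²/s.
So y_c = (3.866²/9.81)^(1/3) = 1.15 m.

y_c = 1.15 m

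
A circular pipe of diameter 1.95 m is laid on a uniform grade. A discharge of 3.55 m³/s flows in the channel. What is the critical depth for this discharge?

y_c = 0.905 m

At critical depth, Q² T / (g A³) = 1, i.e. A³/T = Q²/g = 3.55²/9.81 = 1.285.
Try y = 1.13 m: A³/T = 3 — over.
Try y = 0.782 m: A³/T = 0.7338 — short.
Try y = 0.905 m: A³/T = 1.284 — ≈ 1.285.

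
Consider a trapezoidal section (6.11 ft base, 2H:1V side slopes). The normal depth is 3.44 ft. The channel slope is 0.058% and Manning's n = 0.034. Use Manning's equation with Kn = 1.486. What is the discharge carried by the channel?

With bottom width b = 6.11 ft and side slope z = 2: A = (b + zy)y = (6.11 + 2×3.44)×3.44 = 44.69 ft²; P = b + 2y√(1+z²) = 6.11 + 2×3.44×2.236 = 21.49 ft.
Hydraulic radius R = A/P = 44.69/21.49 = 2.079 ft.
Manning's equation: Q = (1.486/n) A R^(2/3) S^(1/2) = (1.486/0.034) × 44.69 × 2.079^(2/3) × 0.00058^(1/2) = 76.6 ft³/s.

Q = 76.6 ft³/s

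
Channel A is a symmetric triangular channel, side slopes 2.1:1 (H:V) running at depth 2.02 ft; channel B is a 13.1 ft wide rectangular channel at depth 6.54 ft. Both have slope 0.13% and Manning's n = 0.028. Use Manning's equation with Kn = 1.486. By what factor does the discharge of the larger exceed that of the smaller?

Channel A: For a triangular section with side slope z = 2.1: A = zy² = 2.1×2.02² = 8.569 ft²; P = 2y√(1+z²) = 2×2.02×2.326 = 9.397 ft. Hydraulic radius R = A/P = 8.569/9.397 = 0.9119 ft. Q_A = (1.486/0.028)·8.569·0.9119^(2/3)·√0.0013 = 15.42 ft³/s.
Channel B: Flow area A = b·y = 13.1 × 6.54 = 85.67 ft². Wetted perimeter P = b + 2y = 13.1 + 2×6.54 = 26.18 ft. Hydraulic radius R = A/P = 85.67/26.18 = 3.272 ft. Q_B = (1.486/0.028)·85.67·3.272^(2/3)·√0.0013 = 361.4 ft³/s.
The larger discharge is 361.4 ft³/s and the smaller is 15.42 ft³/s; the ratio is 23.4.

23.4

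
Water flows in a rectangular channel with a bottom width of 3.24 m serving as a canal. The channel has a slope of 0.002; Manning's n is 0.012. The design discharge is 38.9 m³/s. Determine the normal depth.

Manning's equation rearranged: A R^(2/3) = nQ / (1·√S) = 0.012 × 38.9 / (√0.002) = 10.44.
At y = 3.94 m: A R^(2/3) = 14 — too large.
At y = 2.71 m: A R^(2/3) = 8.862 — too small.
At y = 3.09 m: A R^(2/3) = 10.43 — matches.

y_n = 3.09 m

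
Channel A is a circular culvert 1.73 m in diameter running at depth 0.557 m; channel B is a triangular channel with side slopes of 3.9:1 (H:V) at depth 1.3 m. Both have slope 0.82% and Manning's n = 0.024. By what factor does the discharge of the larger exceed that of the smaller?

16.1

Channel A: For a circular section of diameter D = 1.73 m at depth y = 0.557 m, the central angle is θ = 2 arccos(1 − 2y/D) = 2.413 rad. Then A = (D²/8)(θ − sin θ) = 0.654 m² and P = Dθ/2 = 2.088 m. Hydraulic radius R = A/P = 0.654/2.088 = 0.3132 m. Q_A = (1/0.024)·0.654·0.3132^(2/3)·√0.0082 = 1.138 m³/s.
Channel B: For a triangular section with side slope z = 3.9: A = zy² = 3.9×1.3² = 6.591 m²; P = 2y√(1+z²) = 2×1.3×4.026 = 10.47 m. Hydraulic radius R = A/P = 6.591/10.47 = 0.6296 m. Q_B = (1/0.024)·6.591·0.6296^(2/3)·√0.0082 = 18.27 m³/s.
The larger discharge is 18.27 m³/s and the smaller is 1.138 m³/s; the ratio is 16.1.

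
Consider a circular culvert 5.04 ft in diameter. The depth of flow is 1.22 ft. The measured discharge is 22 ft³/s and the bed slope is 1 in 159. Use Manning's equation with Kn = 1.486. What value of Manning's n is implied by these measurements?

For a circular section of diameter D = 5.04 ft at depth y = 1.22 ft, the central angle is θ = 2 arccos(1 − 2y/D) = 2.058 rad. Then A = (D²/8)(θ − sin θ) = 3.727 ft² and P = Dθ/2 = 5.185 ft.
Hydraulic radius R = A/P = 3.727/5.185 = 0.7187 ft.
Rearranging Manning's equation: n = (1.486/Q) A R^(2/3) S^(1/2) = (1.486/22) × 3.727 × 0.7187^(2/3) × √0.006289 = 0.016.

n = 0.016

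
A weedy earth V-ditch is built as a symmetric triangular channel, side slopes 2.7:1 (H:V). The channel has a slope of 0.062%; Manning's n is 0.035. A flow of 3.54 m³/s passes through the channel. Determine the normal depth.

Manning's equation rearranged: A R^(2/3) = nQ / (1·√S) = 0.035 × 3.54 / (√0.00062) = 4.976.
Try y = 1.93 m: A R^(2/3) = 9.409 — high.
Try y = 1.29 m: A R^(2/3) = 3.213 — low.
Try y = 1.52 m: A R^(2/3) = 4.977 — close enough.

y_n = 1.52 m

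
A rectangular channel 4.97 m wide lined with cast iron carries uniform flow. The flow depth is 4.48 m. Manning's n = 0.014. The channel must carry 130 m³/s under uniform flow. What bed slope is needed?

Flow area A = b·y = 4.97 × 4.48 = 22.27 m². Wetted perimeter P = b + 2y = 4.97 + 2×4.48 = 13.93 m.
Hydraulic radius R = A/P = 22.27/13.93 = 1.598 m.
From Manning's equation, S = [nQ / (1 A R^(2/3))]² = [0.014 × 130 / (1 × 22.27 × 1.598^(2/3))]² = 0.00358.

S = 0.00358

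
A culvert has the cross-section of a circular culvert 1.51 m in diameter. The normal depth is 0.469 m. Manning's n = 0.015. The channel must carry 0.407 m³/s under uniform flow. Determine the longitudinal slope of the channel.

S = 0.000971

For a circular section of diameter D = 1.51 m at depth y = 0.469 m, the central angle is θ = 2 arccos(1 − 2y/D) = 2.365 rad. Then A = (D²/8)(θ − sin θ) = 0.4741 m² and P = Dθ/2 = 1.785 m.
Hydraulic radius R = A/P = 0.4741/1.785 = 0.2656 m.
From Manning's equation, S = [nQ / (1 A R^(2/3))]² = [0.015 × 0.407 / (1 × 0.4741 × 0.2656^(2/3))]² = 0.000971.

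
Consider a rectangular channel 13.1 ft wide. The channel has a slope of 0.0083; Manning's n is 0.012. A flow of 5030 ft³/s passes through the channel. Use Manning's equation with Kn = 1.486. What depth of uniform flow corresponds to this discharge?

y_n = 12.8 ft

Manning's equation rearranged: A R^(2/3) = nQ / (1.486·√S) = 0.012 × 5030 / (1.486 × √0.0083) = 445.9.
Try y = 15.1 ft: A R^(2/3) = 544.6 — high.
Try y = 10.2 ft: A R^(2/3) = 336.1 — low.
Try y = 12.8 ft: A R^(2/3) = 445.7 — ≈ 445.9.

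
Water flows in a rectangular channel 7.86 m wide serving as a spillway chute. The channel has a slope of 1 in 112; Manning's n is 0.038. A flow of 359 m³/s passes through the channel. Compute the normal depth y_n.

y_n = 9.32 m

Manning's equation rearranged: A R^(2/3) = nQ / (1·√S) = 0.038 × 359 / (√0.008929) = 144.4.
Trying y = 7.24 m: A R^(2/3) = 106.1 — low.
Trying y = 9.32 m: A R^(2/3) = 144.3 — matches.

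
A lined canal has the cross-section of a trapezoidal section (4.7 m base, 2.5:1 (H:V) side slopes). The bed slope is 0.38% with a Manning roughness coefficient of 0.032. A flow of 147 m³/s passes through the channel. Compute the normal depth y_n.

Manning's equation rearranged: A R^(2/3) = nQ / (1·√S) = 0.032 × 147 / (√0.0038) = 76.31.
Try y = 2.94 m: A R^(2/3) = 50.96 — short.
Try y = 3.53 m: A R^(2/3) = 76.13 — close enough.

y_n = 3.53 m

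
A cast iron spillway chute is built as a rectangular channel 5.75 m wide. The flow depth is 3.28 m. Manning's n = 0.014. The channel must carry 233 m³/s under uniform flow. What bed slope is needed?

Flow area A = b·y = 5.75 × 3.28 = 18.86 m². Wetted perimeter P = b + 2y = 5.75 + 2×3.28 = 12.31 m.
Hydraulic radius R = A/P = 18.86/12.31 = 1.532 m.
From Manning's equation, S = [nQ / (1 A R^(2/3))]² = [0.014 × 233 / (1 × 18.86 × 1.532^(2/3))]² = 0.0169.

S = 0.0169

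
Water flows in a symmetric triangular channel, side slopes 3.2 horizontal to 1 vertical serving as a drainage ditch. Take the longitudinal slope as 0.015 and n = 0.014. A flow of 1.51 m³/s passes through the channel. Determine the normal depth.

Manning's equation rearranged: A R^(2/3) = nQ / (1·√S) = 0.014 × 1.51 / (√0.015) = 0.1726.
Try y = 0.442 m: A R^(2/3) = 0.2215 — high.
Try y = 0.346 m: A R^(2/3) = 0.1153 — low.
Try y = 0.403 m: A R^(2/3) = 0.1732 — ≈ 0.1726.

y_n = 0.403 m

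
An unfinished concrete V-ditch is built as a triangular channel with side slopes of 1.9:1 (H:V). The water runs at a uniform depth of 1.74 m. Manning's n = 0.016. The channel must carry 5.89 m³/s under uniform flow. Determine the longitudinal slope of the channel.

S = 0.00038

For a triangular section with side slope z = 1.9: A = zy² = 1.9×1.74² = 5.752 m²; P = 2y√(1+z²) = 2×1.74×2.147 = 7.472 m.
Hydraulic radius R = A/P = 5.752/7.472 = 0.7699 m.
From Manning's equation, S = [nQ / (1 A R^(2/3))]² = [0.016 × 5.89 / (1 × 5.752 × 0.7699^(2/3))]² = 0.00038.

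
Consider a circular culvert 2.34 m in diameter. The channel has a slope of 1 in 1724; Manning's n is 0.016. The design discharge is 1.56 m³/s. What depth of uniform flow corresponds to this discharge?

Manning's equation rearranged: A R^(2/3) = nQ / (1·√S) = 0.016 × 1.56 / (√0.00058) = 1.036.
Trying y = 1.05 m: A R^(2/3) = 1.247 — over.
Trying y = 0.721 m: A R^(2/3) = 0.6203 — short.
Trying y = 0.947 m: A R^(2/3) = 1.036 — close enough.

y_n = 0.947 m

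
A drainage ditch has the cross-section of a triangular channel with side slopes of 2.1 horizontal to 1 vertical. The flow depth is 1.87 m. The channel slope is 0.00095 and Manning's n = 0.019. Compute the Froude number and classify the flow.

For a triangular section with side slope z = 2.1: A = zy² = 2.1×1.87² = 7.343 m²; P = 2y√(1+z²) = 2×1.87×2.326 = 8.699 m.
Hydraulic radius R = A/P = 7.343/8.699 = 0.8442 m.
V = (1/n) R^(2/3) √S = (1/0.019) × 0.8442^(2/3) × √0.00095 = 1.449 m/s. Hydraulic depth D_h = A/T = 7.343/7.854 = 0.935 m.
Froude number Fr = V/√(g·D_h) = 1.449/√(9.81×0.935) = 0.478, which is less than 1, so the flow is subcritical.

subcritical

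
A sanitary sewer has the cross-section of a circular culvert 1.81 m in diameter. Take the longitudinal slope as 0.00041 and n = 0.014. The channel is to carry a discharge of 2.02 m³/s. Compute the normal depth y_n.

Manning's equation rearranged: A R^(2/3) = nQ / (1·√S) = 0.014 × 2.02 / (√0.00041) = 1.397.
Try y = 1.55 m: A R^(2/3) = 1.571 — too large.
Try y = 1.37 m: A R^(2/3) = 1.398 — close enough.

y_n = 1.37 m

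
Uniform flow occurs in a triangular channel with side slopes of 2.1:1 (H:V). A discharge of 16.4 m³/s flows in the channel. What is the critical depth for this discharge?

y_c = 1.66 m

At critical depth, Q² T / (g A³) = 1, i.e. A³/T = Q²/g = 16.4²/9.81 = 27.42.
Try y = 1.86 m: A³/T = 49.09 — high.
Try y = 1.36 m: A³/T = 10.26 — low.
Try y = 1.66 m: A³/T = 27.79 — close enough.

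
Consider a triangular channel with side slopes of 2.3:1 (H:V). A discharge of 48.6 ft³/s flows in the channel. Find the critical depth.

At critical depth, Q² T / (g A³) = 1, i.e. A³/T = Q²/g = 48.6²/32.2 = 73.35.
At y = 2.13 ft: A³/T = 116 — too large.
At y = 1.46 ft: A³/T = 17.55 — too small.
At y = 1.94 ft: A³/T = 72.68 — matches.

y_c = 1.94 ft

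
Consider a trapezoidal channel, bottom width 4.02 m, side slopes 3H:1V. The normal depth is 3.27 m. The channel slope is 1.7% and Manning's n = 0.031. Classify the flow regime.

With bottom width b = 4.02 m and side slope z = 3: A = (b + zy)y = (4.02 + 3×3.27)×3.27 = 45.22 m²; P = b + 2y√(1+z²) = 4.02 + 2×3.27×3.162 = 24.7 m.
Hydraulic radius R = A/P = 45.22/24.7 = 1.831 m.
V = (1/n) R^(2/3) √S = (1/0.031) × 1.831^(2/3) × √0.017 = 6.295 m/s. Hydraulic depth D_h = A/T = 45.22/23.64 = 1.913 m.
Froude number Fr = V/√(g·D_h) = 6.295/√(9.81×1.913) = 1.45, which is greater than 1, so the flow is supercritical.

supercritical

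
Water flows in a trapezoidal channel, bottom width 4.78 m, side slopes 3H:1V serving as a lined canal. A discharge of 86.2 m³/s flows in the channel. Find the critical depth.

At critical depth, Q² T / (g A³) = 1, i.e. A³/T = Q²/g = 86.2²/9.81 = 757.4.
Trying y = 1.86 m: A³/T = 448.9 — short.
Trying y = 2.12 m: A³/T = 752.7 — ≈ 757.4.

y_c = 2.12 m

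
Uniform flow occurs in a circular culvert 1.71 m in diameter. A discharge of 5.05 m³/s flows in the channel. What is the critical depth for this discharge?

At critical depth, Q² T / (g A³) = 1, i.e. A³/T = Q²/g = 5.05²/9.81 = 2.6.
Trying y = 0.852 m: A³/T = 0.8736 — low.
Trying y = 1.36 m: A³/T = 5.445 — high.
Trying y = 1.13 m: A³/T = 2.579 — matches.

y_c = 1.13 m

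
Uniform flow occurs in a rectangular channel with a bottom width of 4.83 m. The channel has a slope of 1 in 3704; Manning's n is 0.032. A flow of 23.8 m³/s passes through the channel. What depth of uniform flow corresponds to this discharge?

Manning's equation rearranged: A R^(2/3) = nQ / (1·√S) = 0.032 × 23.8 / (√0.00027) = 46.35.
At y = 7.63 m: A R^(2/3) = 55.22 — over.
At y = 6.57 m: A R^(2/3) = 46.36 — ≈ 46.35.

y_n = 6.57 m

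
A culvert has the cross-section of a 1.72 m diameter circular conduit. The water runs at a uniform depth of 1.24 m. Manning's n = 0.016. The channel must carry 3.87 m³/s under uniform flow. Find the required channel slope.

S = 0.0029

For a circular section of diameter D = 1.72 m at depth y = 1.24 m, the central angle is θ = 2 arccos(1 − 2y/D) = 4.057 rad. Then A = (D²/8)(θ − sin θ) = 1.793 m² and P = Dθ/2 = 3.489 m.
Hydraulic radius R = A/P = 1.793/3.489 = 0.514 m.
From Manning's equation, S = [nQ / (1 A R^(2/3))]² = [0.016 × 3.87 / (1 × 1.793 × 0.514^(2/3))]² = 0.0029.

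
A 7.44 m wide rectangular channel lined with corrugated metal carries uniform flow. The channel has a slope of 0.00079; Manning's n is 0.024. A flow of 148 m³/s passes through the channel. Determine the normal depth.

Manning's equation rearranged: A R^(2/3) = nQ / (1·√S) = 0.024 × 148 / (√0.00079) = 126.4.
Try y = 7.37 m: A R^(2/3) = 100.3 — short.
Try y = 10.1 m: A R^(2/3) = 146.4 — over.
Try y = 8.92 m: A R^(2/3) = 126.3 — close enough.

y_n = 8.92 m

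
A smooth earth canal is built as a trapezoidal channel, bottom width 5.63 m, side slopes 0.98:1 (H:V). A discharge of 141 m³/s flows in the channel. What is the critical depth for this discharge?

y_c = 3.28 m

At critical depth, Q² T / (g A³) = 1, i.e. A³/T = Q²/g = 141²/9.81 = 2027.
Trying y = 3.97 m: A³/T = 4026 — over.
Trying y = 2.34 m: A³/T = 623.8 — short.
Trying y = 3.28 m: A³/T = 2025 — ≈ 2027.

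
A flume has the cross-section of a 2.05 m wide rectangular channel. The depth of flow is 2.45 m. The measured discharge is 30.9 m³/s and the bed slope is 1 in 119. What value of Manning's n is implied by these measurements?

Flow area A = b·y = 2.05 × 2.45 = 5.022 m². Wetted perimeter P = b + 2y = 2.05 + 2×2.45 = 6.95 m.
Hydraulic radius R = A/P = 5.022/6.95 = 0.7227 m.
Rearranging Manning's equation: n = (1/Q) A R^(2/3) S^(1/2) = (1/30.9) × 5.022 × 0.7227^(2/3) × √0.008403 = 0.012.

n = 0.012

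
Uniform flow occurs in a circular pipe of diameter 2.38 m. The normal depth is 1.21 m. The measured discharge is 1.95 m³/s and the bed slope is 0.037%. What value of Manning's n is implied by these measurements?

n = 0.016

For a circular section of diameter D = 2.38 m at depth y = 1.21 m, the central angle is θ = 2 arccos(1 − 2y/D) = 3.175 rad. Then A = (D²/8)(θ − sin θ) = 2.272 m² and P = Dθ/2 = 3.778 m.
Hydraulic radius R = A/P = 2.272/3.778 = 0.6013 m.
Rearranging Manning's equation: n = (1/Q) A R^(2/3) S^(1/2) = (1/1.95) × 2.272 × 0.6013^(2/3) × √0.00037 = 0.016.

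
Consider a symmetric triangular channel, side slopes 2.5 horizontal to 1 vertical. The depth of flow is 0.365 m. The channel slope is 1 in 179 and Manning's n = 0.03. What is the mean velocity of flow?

For a triangular section with side slope z = 2.5: A = zy² = 2.5×0.365² = 0.3331 m²; P = 2y√(1+z²) = 2×0.365×2.693 = 1.966 m.
Hydraulic radius R = A/P = 0.3331/1.966 = 0.1694 m.
From Manning's equation, V = (1/n) R^(2/3) S^(1/2) = (1/0.03) × 0.1694^(2/3) × 0.005587^(1/2) = 0.763 m/s.

V = 0.763 m/s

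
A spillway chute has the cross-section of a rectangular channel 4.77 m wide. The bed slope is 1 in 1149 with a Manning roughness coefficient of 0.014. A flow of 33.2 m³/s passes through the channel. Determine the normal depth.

Manning's equation rearranged: A R^(2/3) = nQ / (1·√S) = 0.014 × 33.2 / (√0.0008703) = 15.76.
Try y = 3.55 m: A R^(2/3) = 21.46 — too large.
Try y = 1.97 m: A R^(2/3) = 9.885 — too small.
Try y = 2.79 m: A R^(2/3) = 15.74 — ≈ 15.76.

y_n = 2.79 m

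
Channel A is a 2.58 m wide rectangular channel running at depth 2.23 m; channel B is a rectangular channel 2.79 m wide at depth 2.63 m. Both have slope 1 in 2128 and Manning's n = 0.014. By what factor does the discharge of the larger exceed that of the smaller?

1.37

Channel A: Flow area A = b·y = 2.58 × 2.23 = 5.753 m². Wetted perimeter P = b + 2y = 2.58 + 2×2.23 = 7.04 m. Hydraulic radius R = A/P = 5.753/7.04 = 0.8172 m. Q_A = (1/0.014)·5.753·0.8172^(2/3)·√0.0004699 = 7.787 m³/s.
Channel B: Flow area A = b·y = 2.79 × 2.63 = 7.338 m². Wetted perimeter P = b + 2y = 2.79 + 2×2.63 = 8.05 m. Hydraulic radius R = A/P = 7.338/8.05 = 0.9115 m. Q_B = (1/0.014)·7.338·0.9115^(2/3)·√0.0004699 = 10.68 m³/s.
The larger discharge is 10.68 m³/s and the smaller is 7.787 m³/s; the ratio is 1.37.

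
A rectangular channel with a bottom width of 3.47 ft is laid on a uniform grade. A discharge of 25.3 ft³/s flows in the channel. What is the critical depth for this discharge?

For a rectangular channel, critical depth y_c = (q²/g)^(1/3) where q = Q/b = 25.3/3.47 = 7.291 ft²/s.
So y_c = (7.291²/32.2)^(1/3) = 1.18 ft.

y_c = 1.18 ft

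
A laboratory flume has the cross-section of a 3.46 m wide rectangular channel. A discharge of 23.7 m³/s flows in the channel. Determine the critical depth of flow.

y_c = 1.68 m

For a rectangular channel, critical depth y_c = (q²/g)^(1/3) where q = Q/b = 23.7/3.46 = 6.85 m²/s.
So y_c = (6.85²/9.81)^(1/3) = 1.68 m.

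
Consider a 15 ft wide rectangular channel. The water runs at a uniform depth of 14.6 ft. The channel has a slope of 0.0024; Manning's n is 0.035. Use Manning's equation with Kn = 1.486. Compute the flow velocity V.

V = 6.05 ft/s

Flow area A = b·y = 15 × 14.6 = 219 ft². Wetted perimeter P = b + 2y = 15 + 2×14.6 = 44.2 ft.
Hydraulic radius R = A/P = 219/44.2 = 4.955 ft.
From Manning's equation, V = (1.486/n) R^(2/3) S^(1/2) = (1.486/0.035) × 4.955^(2/3) × 0.0024^(1/2) = 6.05 ft/s.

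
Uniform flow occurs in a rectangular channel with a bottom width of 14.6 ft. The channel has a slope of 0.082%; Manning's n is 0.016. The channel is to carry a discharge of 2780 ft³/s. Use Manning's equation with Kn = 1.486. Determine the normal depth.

Manning's equation rearranged: A R^(2/3) = nQ / (1.486·√S) = 0.016 × 2780 / (1.486 × √0.00082) = 1045.
Try y = 20.1 ft: A R^(2/3) = 898.2 — too small.
Try y = 22.9 ft: A R^(2/3) = 1046 — close enough.

y_n = 22.9 ft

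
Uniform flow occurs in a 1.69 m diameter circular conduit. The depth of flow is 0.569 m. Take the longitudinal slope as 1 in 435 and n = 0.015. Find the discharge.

Q = 0.986 m³/s

For a circular section of diameter D = 1.69 m at depth y = 0.569 m, the central angle is θ = 2 arccos(1 − 2y/D) = 2.476 rad. Then A = (D²/8)(θ − sin θ) = 0.6636 m² and P = Dθ/2 = 2.092 m.
Hydraulic radius R = A/P = 0.6636/2.092 = 0.3171 m.
Manning's equation: Q = (1/n) A R^(2/3) S^(1/2) = (1/0.015) × 0.6636 × 0.3171^(2/3) × 0.002299^(1/2) = 0.986 m³/s.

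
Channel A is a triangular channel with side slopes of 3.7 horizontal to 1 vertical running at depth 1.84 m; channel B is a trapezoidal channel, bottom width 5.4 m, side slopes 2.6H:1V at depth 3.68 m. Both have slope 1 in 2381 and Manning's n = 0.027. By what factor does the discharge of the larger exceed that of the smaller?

7.87

Channel A: For a triangular section with side slope z = 3.7: A = zy² = 3.7×1.84² = 12.53 m²; P = 2y√(1+z²) = 2×1.84×3.833 = 14.1 m. Hydraulic radius R = A/P = 12.53/14.1 = 0.8881 m. Q_A = (1/0.027)·12.53·0.8881^(2/3)·√0.00042 = 8.785 m³/s.
Channel B: With bottom width b = 5.4 m and side slope z = 2.6: A = (b + zy)y = (5.4 + 2.6×3.68)×3.68 = 55.08 m²; P = b + 2y√(1+z²) = 5.4 + 2×3.68×2.786 = 25.9 m. Hydraulic radius R = A/P = 55.08/25.9 = 2.127 m. Q_B = (1/0.027)·55.08·2.127^(2/3)·√0.00042 = 69.14 m³/s.
The larger discharge is 69.14 m³/s and the smaller is 8.785 m³/s; the ratio is 7.87.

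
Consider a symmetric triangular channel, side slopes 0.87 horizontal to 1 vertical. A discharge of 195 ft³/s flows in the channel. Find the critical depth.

At critical depth, Q² T / (g A³) = 1, i.e. A³/T = Q²/g = 195²/32.2 = 1181.
Try y = 6.31 ft: A³/T = 3786 — over.
Try y = 4.17 ft: A³/T = 477.2 — short.
Try y = 5 ft: A³/T = 1183 — close enough.

y_c = 5 ft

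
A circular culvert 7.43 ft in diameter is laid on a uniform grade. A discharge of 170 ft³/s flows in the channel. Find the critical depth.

y_c = 3.33 ft

At critical depth, Q² T / (g A³) = 1, i.e. A³/T = Q²/g = 170²/32.2 = 897.5.
At y = 4.21 ft: A³/T = 2211 — over.
At y = 3.33 ft: A³/T = 902.5 — ≈ 897.5.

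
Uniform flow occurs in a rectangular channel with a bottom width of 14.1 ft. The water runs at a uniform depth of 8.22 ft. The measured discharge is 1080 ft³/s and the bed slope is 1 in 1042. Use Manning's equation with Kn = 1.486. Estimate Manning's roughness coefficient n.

n = 0.012

Flow area A = b·y = 14.1 × 8.22 = 115.9 ft². Wetted perimeter P = b + 2y = 14.1 + 2×8.22 = 30.54 ft.
Hydraulic radius R = A/P = 115.9/30.54 = 3.795 ft.
Rearranging Manning's equation: n = (1.486/Q) A R^(2/3) S^(1/2) = (1.486/1080) × 115.9 × 3.795^(2/3) × √0.0009597 = 0.012.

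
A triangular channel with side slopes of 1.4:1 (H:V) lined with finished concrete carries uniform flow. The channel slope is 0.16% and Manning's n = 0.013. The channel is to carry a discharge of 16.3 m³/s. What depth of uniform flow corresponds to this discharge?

y_n = 2.06 m

Manning's equation rearranged: A R^(2/3) = nQ / (1·√S) = 0.013 × 16.3 / (√0.0016) = 5.298.
Try y = 2.35 m: A R^(2/3) = 7.504 — high.
Try y = 2.06 m: A R^(2/3) = 5.281 — close enough.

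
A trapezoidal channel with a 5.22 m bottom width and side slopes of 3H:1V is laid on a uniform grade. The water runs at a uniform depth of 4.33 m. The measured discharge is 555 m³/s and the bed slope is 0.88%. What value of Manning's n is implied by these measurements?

n = 0.024

With bottom width b = 5.22 m and side slope z = 3: A = (b + zy)y = (5.22 + 3×4.33)×4.33 = 78.85 m²; P = b + 2y√(1+z²) = 5.22 + 2×4.33×3.162 = 32.61 m.
Hydraulic radius R = A/P = 78.85/32.61 = 2.418 m.
Rearranging Manning's equation: n = (1/Q) A R^(2/3) S^(1/2) = (1/555) × 78.85 × 2.418^(2/3) × √0.0088 = 0.024.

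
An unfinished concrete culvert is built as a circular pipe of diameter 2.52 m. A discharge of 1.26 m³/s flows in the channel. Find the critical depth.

y_c = 0.492 m

At critical depth, Q² T / (g A³) = 1, i.e. A³/T = Q²/g = 1.26²/9.81 = 0.1618.
Try y = 0.564 m: A³/T = 0.2758 — too large.
Try y = 0.492 m: A³/T = 0.1616 — ≈ 0.1618.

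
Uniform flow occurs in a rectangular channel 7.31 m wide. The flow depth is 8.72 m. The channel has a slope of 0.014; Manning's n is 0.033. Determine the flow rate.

Q = 429 m³/s

Flow area A = b·y = 7.31 × 8.72 = 63.74 m². Wetted perimeter P = b + 2y = 7.31 + 2×8.72 = 24.75 m.
Hydraulic radius R = A/P = 63.74/24.75 = 2.575 m.
Manning's equation: Q = (1/n) A R^(2/3) S^(1/2) = (1/0.033) × 63.74 × 2.575^(2/3) × 0.014^(1/2) = 429 m³/s.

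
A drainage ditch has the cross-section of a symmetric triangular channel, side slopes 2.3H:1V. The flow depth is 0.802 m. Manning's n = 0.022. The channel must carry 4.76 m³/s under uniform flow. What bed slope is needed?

For a triangular section with side slope z = 2.3: A = zy² = 2.3×0.802² = 1.479 m²; P = 2y√(1+z²) = 2×0.802×2.508 = 4.023 m.
Hydraulic radius R = A/P = 1.479/4.023 = 0.3677 m.
From Manning's equation, S = [nQ / (1 A R^(2/3))]² = [0.022 × 4.76 / (1 × 1.479 × 0.3677^(2/3))]² = 0.019.

S = 0.019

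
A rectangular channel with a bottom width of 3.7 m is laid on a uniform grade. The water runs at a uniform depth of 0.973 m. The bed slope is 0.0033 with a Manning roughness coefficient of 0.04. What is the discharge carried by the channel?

Flow area A = b·y = 3.7 × 0.973 = 3.6 m². Wetted perimeter P = b + 2y = 3.7 + 2×0.973 = 5.646 m.
Hydraulic radius R = A/P = 3.6/5.646 = 0.6376 m.
Manning's equation: Q = (1/n) A R^(2/3) S^(1/2) = (1/0.04) × 3.6 × 0.6376^(2/3) × 0.0033^(1/2) = 3.83 m³/s.

Q = 3.83 m³/s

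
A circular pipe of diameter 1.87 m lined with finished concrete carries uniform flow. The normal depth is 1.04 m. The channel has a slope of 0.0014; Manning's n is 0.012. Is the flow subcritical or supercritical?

For a circular section of diameter D = 1.87 m at depth y = 1.04 m, the central angle is θ = 2 arccos(1 − 2y/D) = 3.367 rad. Then A = (D²/8)(θ − sin θ) = 1.569 m² and P = Dθ/2 = 3.148 m.
Hydraulic radius R = A/P = 1.569/3.148 = 0.4985 m.
V = (1/n) R^(2/3) √S = (1/0.012) × 0.4985^(2/3) × √0.0014 = 1.96 m/s. Hydraulic depth D_h = A/T = 1.569/1.858 = 0.8445 m.
Froude number Fr = V/√(g·D_h) = 1.96/√(9.81×0.8445) = 0.681, which is less than 1, so the flow is subcritical.

subcritical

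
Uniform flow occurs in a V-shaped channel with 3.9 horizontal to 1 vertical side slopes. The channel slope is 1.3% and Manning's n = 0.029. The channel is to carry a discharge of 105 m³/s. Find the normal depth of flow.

Manning's equation rearranged: A R^(2/3) = nQ / (1·√S) = 0.029 × 105 / (√0.013) = 26.71.
At y = 3.15 m: A R^(2/3) = 51.28 — too large.
At y = 2.09 m: A R^(2/3) = 17.17 — too small.
At y = 2.47 m: A R^(2/3) = 26.81 — ≈ 26.71.

y_n = 2.47 m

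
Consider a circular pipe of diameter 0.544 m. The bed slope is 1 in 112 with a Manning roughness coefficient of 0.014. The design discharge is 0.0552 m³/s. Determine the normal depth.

Manning's equation rearranged: A R^(2/3) = nQ / (1·√S) = 0.014 × 0.0552 / (√0.008929) = 0.008179.
At y = 0.107 m: A R^(2/3) = 0.005204 — too small.
At y = 0.166 m: A R^(2/3) = 0.01244 — too large.
At y = 0.134 m: A R^(2/3) = 0.008176 — close enough.

y_n = 0.134 m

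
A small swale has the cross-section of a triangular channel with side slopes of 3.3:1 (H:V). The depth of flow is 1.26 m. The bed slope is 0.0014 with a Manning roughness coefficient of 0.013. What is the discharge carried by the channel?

For a triangular section with side slope z = 3.3: A = zy² = 3.3×1.26² = 5.239 m²; P = 2y√(1+z²) = 2×1.26×3.448 = 8.689 m.
Hydraulic radius R = A/P = 5.239/8.689 = 0.6029 m.
Manning's equation: Q = (1/n) A R^(2/3) S^(1/2) = (1/0.013) × 5.239 × 0.6029^(2/3) × 0.0014^(1/2) = 10.8 m³/s.

Q = 10.8 m³/s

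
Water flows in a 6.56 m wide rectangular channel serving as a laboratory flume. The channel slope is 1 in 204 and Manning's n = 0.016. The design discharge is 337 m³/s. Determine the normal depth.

Manning's equation rearranged: A R^(2/3) = nQ / (1·√S) = 0.016 × 337 / (√0.004902) = 77.01.
At y = 5.32 m: A R^(2/3) = 55.93 — short.
At y = 7.93 m: A R^(2/3) = 91.17 — over.
At y = 6.89 m: A R^(2/3) = 76.97 — ≈ 77.01.

y_n = 6.89 m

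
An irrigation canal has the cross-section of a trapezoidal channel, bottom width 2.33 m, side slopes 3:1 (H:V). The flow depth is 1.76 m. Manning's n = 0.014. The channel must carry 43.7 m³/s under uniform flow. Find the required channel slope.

S = 0.0021

With bottom width b = 2.33 m and side slope z = 3: A = (b + zy)y = (2.33 + 3×1.76)×1.76 = 13.39 m²; P = b + 2y√(1+z²) = 2.33 + 2×1.76×3.162 = 13.46 m.
Hydraulic radius R = A/P = 13.39/13.46 = 0.995 m.
From Manning's equation, S = [nQ / (1 A R^(2/3))]² = [0.014 × 43.7 / (1 × 13.39 × 0.995^(2/3))]² = 0.0021.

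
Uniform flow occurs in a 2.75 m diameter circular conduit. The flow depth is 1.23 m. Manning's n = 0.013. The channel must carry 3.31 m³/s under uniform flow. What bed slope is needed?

For a circular section of diameter D = 2.75 m at depth y = 1.23 m, the central angle is θ = 2 arccos(1 − 2y/D) = 2.93 rad. Then A = (D²/8)(θ − sin θ) = 2.572 m² and P = Dθ/2 = 4.029 m.
Hydraulic radius R = A/P = 2.572/4.029 = 0.6383 m.
From Manning's equation, S = [nQ / (1 A R^(2/3))]² = [0.013 × 3.31 / (1 × 2.572 × 0.6383^(2/3))]² = 0.000509.

S = 0.000509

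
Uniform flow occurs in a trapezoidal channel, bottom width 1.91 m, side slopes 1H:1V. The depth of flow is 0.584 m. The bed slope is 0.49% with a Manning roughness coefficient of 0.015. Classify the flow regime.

supercritical

With bottom width b = 1.91 m and side slope z = 1: A = (b + zy)y = (1.91 + 1×0.584)×0.584 = 1.456 m²; P = b + 2y√(1+z²) = 1.91 + 2×0.584×1.414 = 3.562 m.
Hydraulic radius R = A/P = 1.456/3.562 = 0.4089 m.
V = (1/n) R^(2/3) √S = (1/0.015) × 0.4089^(2/3) × √0.0049 = 2.571 m/s. Hydraulic depth D_h = A/T = 1.456/3.078 = 0.4732 m.
Froude number Fr = V/√(g·D_h) = 2.571/√(9.81×0.4732) = 1.19, which is greater than 1, so the flow is supercritical.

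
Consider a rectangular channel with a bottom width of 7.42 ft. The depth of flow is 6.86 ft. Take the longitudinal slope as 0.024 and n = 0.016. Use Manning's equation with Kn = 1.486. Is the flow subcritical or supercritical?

Flow area A = b·y = 7.42 × 6.86 = 50.9 ft². Wetted perimeter P = b + 2y = 7.42 + 2×6.86 = 21.14 ft.
Hydraulic radius R = A/P = 50.9/21.14 = 2.408 ft.
V = (1.486/n) R^(2/3) √S = (1.486/0.016) × 2.408^(2/3) × √0.024 = 25.85 ft/s. Hydraulic depth D_h = A/T = 50.9/7.42 = 6.86 ft.
Froude number Fr = V/√(g·D_h) = 25.85/√(32.2×6.86) = 1.74, which is greater than 1, so the flow is supercritical.

supercritical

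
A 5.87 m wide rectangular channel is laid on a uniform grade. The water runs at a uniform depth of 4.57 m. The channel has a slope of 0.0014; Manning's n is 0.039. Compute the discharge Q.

Q = 37.9 m³/s

Flow area A = b·y = 5.87 × 4.57 = 26.83 m². Wetted perimeter P = b + 2y = 5.87 + 2×4.57 = 15.01 m.
Hydraulic radius R = A/P = 26.83/15.01 = 1.787 m.
Manning's equation: Q = (1/n) A R^(2/3) S^(1/2) = (1/0.039) × 26.83 × 1.787^(2/3) × 0.0014^(1/2) = 37.9 m³/s.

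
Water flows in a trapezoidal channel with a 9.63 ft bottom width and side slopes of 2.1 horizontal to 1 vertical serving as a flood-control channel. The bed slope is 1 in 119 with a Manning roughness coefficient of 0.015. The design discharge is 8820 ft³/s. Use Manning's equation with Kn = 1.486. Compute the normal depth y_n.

Manning's equation rearranged: A R^(2/3) = nQ / (1.486·√S) = 0.015 × 8820 / (1.486 × √0.008403) = 971.2.
Try y = 11.5 ft: A R^(2/3) = 1305 — too large.
Try y = 7 ft: A R^(2/3) = 431.8 — too small.
Try y = 10.1 ft: A R^(2/3) = 970.8 — matches.

y_n = 10.1 ft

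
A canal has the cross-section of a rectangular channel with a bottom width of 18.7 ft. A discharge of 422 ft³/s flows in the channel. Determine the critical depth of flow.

y_c = 2.51 ft

For a rectangular channel, critical depth y_c = (q²/g)^(1/3) where q = Q/b = 422/18.7 = 22.57 ft²/s.
So y_c = (22.57²/32.2)^(1/3) = 2.51 ft.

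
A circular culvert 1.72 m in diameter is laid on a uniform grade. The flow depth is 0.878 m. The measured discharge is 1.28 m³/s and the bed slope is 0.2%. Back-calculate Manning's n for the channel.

For a circular section of diameter D = 1.72 m at depth y = 0.878 m, the central angle is θ = 2 arccos(1 − 2y/D) = 3.183 rad. Then A = (D²/8)(θ − sin θ) = 1.193 m² and P = Dθ/2 = 2.738 m.
Hydraulic radius R = A/P = 1.193/2.738 = 0.4357 m.
Rearranging Manning's equation: n = (1/Q) A R^(2/3) S^(1/2) = (1/1.28) × 1.193 × 0.4357^(2/3) × √0.002 = 0.0239.

n = 0.0239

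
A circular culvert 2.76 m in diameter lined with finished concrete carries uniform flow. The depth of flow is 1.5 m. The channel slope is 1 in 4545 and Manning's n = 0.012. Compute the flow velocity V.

For a circular section of diameter D = 2.76 m at depth y = 1.5 m, the central angle is θ = 2 arccos(1 − 2y/D) = 3.316 rad. Then A = (D²/8)(θ − sin θ) = 3.322 m² and P = Dθ/2 = 4.576 m.
Hydraulic radius R = A/P = 3.322/4.576 = 0.7261 m.
From Manning's equation, V = (1/n) R^(2/3) S^(1/2) = (1/0.012) × 0.7261^(2/3) × 0.00022^(1/2) = 0.999 m/s.

V = 0.999 m/s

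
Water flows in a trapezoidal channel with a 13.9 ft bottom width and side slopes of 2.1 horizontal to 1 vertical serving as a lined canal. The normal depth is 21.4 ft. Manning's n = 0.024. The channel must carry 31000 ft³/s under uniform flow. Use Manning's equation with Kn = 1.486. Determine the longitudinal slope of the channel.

S = 0.00639

With bottom width b = 13.9 ft and side slope z = 2.1: A = (b + zy)y = (13.9 + 2.1×21.4)×21.4 = 1259 ft²; P = b + 2y√(1+z²) = 13.9 + 2×21.4×2.326 = 113.5 ft.
Hydraulic radius R = A/P = 1259/113.5 = 11.1 ft.
From Manning's equation, S = [nQ / (1.486 A R^(2/3))]² = [0.024 × 31000 / (1.486 × 1259 × 11.1^(2/3))]² = 0.00639.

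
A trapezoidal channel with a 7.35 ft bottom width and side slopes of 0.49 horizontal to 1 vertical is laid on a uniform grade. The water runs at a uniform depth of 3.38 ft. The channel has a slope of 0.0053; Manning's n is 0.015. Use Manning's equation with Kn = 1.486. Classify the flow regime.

With bottom width b = 7.35 ft and side slope z = 0.49: A = (b + zy)y = (7.35 + 0.49×3.38)×3.38 = 30.44 ft²; P = b + 2y√(1+z²) = 7.35 + 2×3.38×1.114 = 14.88 ft.
Hydraulic radius R = A/P = 30.44/14.88 = 2.046 ft.
V = (1.486/n) R^(2/3) √S = (1.486/0.015) × 2.046^(2/3) × √0.0053 = 11.62 ft/s. Hydraulic depth D_h = A/T = 30.44/10.66 = 2.855 ft.
Froude number Fr = V/√(g·D_h) = 11.62/√(32.2×2.855) = 1.21, which is greater than 1, so the flow is supercritical.

supercritical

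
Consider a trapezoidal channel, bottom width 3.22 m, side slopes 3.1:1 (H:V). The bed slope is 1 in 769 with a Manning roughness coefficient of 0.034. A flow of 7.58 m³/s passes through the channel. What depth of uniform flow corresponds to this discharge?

Manning's equation rearranged: A R^(2/3) = nQ / (1·√S) = 0.034 × 7.58 / (√0.0013) = 7.147.
Try y = 0.911 m: A R^(2/3) = 3.923 — low.
Try y = 1.22 m: A R^(2/3) = 7.145 — ≈ 7.147.

y_n = 1.22 m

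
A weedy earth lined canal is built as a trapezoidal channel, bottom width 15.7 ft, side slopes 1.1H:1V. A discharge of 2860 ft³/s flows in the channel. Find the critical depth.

At critical depth, Q² T / (g A³) = 1, i.e. A³/T = Q²/g = 2860²/32.2 = 254000.
Try y = 9.58 ft: A³/T = 431800 — too large.
Try y = 6.3 ft: A³/T = 98030 — too small.
Try y = 8.27 ft: A³/T = 254400 — ≈ 254000.

y_c = 8.27 ft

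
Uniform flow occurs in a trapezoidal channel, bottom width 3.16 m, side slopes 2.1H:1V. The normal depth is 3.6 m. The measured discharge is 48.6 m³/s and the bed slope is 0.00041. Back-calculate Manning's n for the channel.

n = 0.025

With bottom width b = 3.16 m and side slope z = 2.1: A = (b + zy)y = (3.16 + 2.1×3.6)×3.6 = 38.59 m²; P = b + 2y√(1+z²) = 3.16 + 2×3.6×2.326 = 19.91 m.
Hydraulic radius R = A/P = 38.59/19.91 = 1.939 m.
Rearranging Manning's equation: n = (1/Q) A R^(2/3) S^(1/2) = (1/48.6) × 38.59 × 1.939^(2/3) × √0.00041 = 0.025.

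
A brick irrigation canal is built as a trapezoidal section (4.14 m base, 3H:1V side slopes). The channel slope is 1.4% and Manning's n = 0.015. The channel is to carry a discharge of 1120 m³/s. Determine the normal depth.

y_n = 4.48 m

Manning's equation rearranged: A R^(2/3) = nQ / (1·√S) = 0.015 × 1120 / (√0.014) = 142.
At y = 3.31 m: A R^(2/3) = 70.37 — too small.
At y = 5 m: A R^(2/3) = 184.5 — too large.
At y = 4.48 m: A R^(2/3) = 142.2 — ≈ 142.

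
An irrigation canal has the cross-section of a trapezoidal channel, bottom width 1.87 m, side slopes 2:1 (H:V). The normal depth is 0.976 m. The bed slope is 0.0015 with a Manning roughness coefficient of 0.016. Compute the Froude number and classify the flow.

With bottom width b = 1.87 m and side slope z = 2: A = (b + zy)y = (1.87 + 2×0.976)×0.976 = 3.73 m²; P = b + 2y√(1+z²) = 1.87 + 2×0.976×2.236 = 6.235 m.
Hydraulic radius R = A/P = 3.73/6.235 = 0.5983 m.
V = (1/n) R^(2/3) √S = (1/0.016) × 0.5983^(2/3) × √0.0015 = 1.719 m/s. Hydraulic depth D_h = A/T = 3.73/5.774 = 0.646 m.
Froude number Fr = V/√(g·D_h) = 1.719/√(9.81×0.646) = 0.683, which is less than 1, so the flow is subcritical.

subcritical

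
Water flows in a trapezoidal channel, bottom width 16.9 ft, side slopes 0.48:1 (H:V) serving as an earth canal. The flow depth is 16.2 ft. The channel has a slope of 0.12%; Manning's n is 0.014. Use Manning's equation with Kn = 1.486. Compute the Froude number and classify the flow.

subcritical

With bottom width b = 16.9 ft and side slope z = 0.48: A = (b + zy)y = (16.9 + 0.48×16.2)×16.2 = 399.8 ft²; P = b + 2y√(1+z²) = 16.9 + 2×16.2×1.109 = 52.84 ft.
Hydraulic radius R = A/P = 399.8/52.84 = 7.565 ft.
V = (1.486/n) R^(2/3) √S = (1.486/0.014) × 7.565^(2/3) × √0.0012 = 14.17 ft/s. Hydraulic depth D_h = A/T = 399.8/32.45 = 12.32 ft.
Froude number Fr = V/√(g·D_h) = 14.17/√(32.2×12.32) = 0.711, which is less than 1, so the flow is subcritical.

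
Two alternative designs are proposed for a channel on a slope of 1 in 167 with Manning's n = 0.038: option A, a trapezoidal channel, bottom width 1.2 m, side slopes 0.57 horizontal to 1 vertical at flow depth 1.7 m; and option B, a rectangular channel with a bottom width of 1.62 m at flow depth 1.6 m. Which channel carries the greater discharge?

Channel A: With bottom width b = 1.2 m and side slope z = 0.57: A = (b + zy)y = (1.2 + 0.57×1.7)×1.7 = 3.687 m²; P = b + 2y√(1+z²) = 1.2 + 2×1.7×1.151 = 5.114 m. Hydraulic radius R = A/P = 3.687/5.114 = 0.7211 m. Q_A = (1/0.038)·3.687·0.7211^(2/3)·√0.005988 = 6.038 m³/s.
Channel B: Flow area A = b·y = 1.62 × 1.6 = 2.592 m². Wetted perimeter P = b + 2y = 1.62 + 2×1.6 = 4.82 m. Hydraulic radius R = A/P = 2.592/4.82 = 0.5378 m. Q_B = (1/0.038)·2.592·0.5378^(2/3)·√0.005988 = 3.49 m³/s.
Q_A = 6.038 m³/s vs Q_B = 3.49 m³/s, so channel A carries more.

channel A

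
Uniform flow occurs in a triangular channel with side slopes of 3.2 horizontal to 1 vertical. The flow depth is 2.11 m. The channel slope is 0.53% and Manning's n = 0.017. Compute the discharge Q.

For a triangular section with side slope z = 3.2: A = zy² = 3.2×2.11² = 14.25 m²; P = 2y√(1+z²) = 2×2.11×3.353 = 14.15 m.
Hydraulic radius R = A/P = 14.25/14.15 = 1.007 m.
Manning's equation: Q = (1/n) A R^(2/3) S^(1/2) = (1/0.017) × 14.25 × 1.007^(2/3) × 0.0053^(1/2) = 61.3 m³/s.

Q = 61.3 m³/s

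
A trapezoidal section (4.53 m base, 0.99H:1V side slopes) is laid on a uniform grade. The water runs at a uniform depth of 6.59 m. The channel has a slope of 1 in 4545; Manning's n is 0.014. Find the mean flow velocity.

V = 2.28 m/s

With bottom width b = 4.53 m and side slope z = 0.99: A = (b + zy)y = (4.53 + 0.99×6.59)×6.59 = 72.85 m²; P = b + 2y√(1+z²) = 4.53 + 2×6.59×1.407 = 23.08 m.
Hydraulic radius R = A/P = 72.85/23.08 = 3.157 m.
From Manning's equation, V = (1/n) R^(2/3) S^(1/2) = (1/0.014) × 3.157^(2/3) × 0.00022^(1/2) = 2.28 m/s.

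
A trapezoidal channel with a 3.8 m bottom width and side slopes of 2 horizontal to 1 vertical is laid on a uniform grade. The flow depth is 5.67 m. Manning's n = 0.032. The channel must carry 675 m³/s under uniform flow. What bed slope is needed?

With bottom width b = 3.8 m and side slope z = 2: A = (b + zy)y = (3.8 + 2×5.67)×5.67 = 85.84 m²; P = b + 2y√(1+z²) = 3.8 + 2×5.67×2.236 = 29.16 m.
Hydraulic radius R = A/P = 85.84/29.16 = 2.944 m.
From Manning's equation, S = [nQ / (1 A R^(2/3))]² = [0.032 × 675 / (1 × 85.84 × 2.944^(2/3))]² = 0.015.

S = 0.015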